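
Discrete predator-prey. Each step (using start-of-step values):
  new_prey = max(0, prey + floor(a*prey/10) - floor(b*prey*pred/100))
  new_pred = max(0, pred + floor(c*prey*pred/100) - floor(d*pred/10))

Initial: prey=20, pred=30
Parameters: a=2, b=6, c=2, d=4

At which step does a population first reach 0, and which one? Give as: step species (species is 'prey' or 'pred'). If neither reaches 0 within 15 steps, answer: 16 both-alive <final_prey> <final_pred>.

Step 1: prey: 20+4-36=0; pred: 30+12-12=30
First extinction: prey at step 1

Answer: 1 prey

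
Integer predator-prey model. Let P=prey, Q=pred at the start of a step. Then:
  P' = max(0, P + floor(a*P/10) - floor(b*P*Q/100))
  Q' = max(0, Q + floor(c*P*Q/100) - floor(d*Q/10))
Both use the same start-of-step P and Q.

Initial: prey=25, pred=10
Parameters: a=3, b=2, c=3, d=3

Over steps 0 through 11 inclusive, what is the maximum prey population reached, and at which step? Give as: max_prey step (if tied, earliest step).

Step 1: prey: 25+7-5=27; pred: 10+7-3=14
Step 2: prey: 27+8-7=28; pred: 14+11-4=21
Step 3: prey: 28+8-11=25; pred: 21+17-6=32
Step 4: prey: 25+7-16=16; pred: 32+24-9=47
Step 5: prey: 16+4-15=5; pred: 47+22-14=55
Step 6: prey: 5+1-5=1; pred: 55+8-16=47
Step 7: prey: 1+0-0=1; pred: 47+1-14=34
Step 8: prey: 1+0-0=1; pred: 34+1-10=25
Step 9: prey: 1+0-0=1; pred: 25+0-7=18
Step 10: prey: 1+0-0=1; pred: 18+0-5=13
Step 11: prey: 1+0-0=1; pred: 13+0-3=10
Max prey = 28 at step 2

Answer: 28 2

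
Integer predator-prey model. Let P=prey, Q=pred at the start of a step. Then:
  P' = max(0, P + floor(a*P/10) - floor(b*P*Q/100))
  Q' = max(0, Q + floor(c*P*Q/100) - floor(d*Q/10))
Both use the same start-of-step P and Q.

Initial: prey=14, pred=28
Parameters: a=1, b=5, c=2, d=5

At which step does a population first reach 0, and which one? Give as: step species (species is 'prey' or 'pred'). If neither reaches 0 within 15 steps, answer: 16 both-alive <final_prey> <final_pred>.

Step 1: prey: 14+1-19=0; pred: 28+7-14=21
First extinction: prey at step 1

Answer: 1 prey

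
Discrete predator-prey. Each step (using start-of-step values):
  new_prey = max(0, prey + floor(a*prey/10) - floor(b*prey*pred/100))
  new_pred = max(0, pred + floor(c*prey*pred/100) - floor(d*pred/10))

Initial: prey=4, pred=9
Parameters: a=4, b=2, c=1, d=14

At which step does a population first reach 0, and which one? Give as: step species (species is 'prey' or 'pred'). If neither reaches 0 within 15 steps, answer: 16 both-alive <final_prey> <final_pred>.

Answer: 1 pred

Derivation:
Step 1: prey: 4+1-0=5; pred: 9+0-12=0
First extinction: pred at step 1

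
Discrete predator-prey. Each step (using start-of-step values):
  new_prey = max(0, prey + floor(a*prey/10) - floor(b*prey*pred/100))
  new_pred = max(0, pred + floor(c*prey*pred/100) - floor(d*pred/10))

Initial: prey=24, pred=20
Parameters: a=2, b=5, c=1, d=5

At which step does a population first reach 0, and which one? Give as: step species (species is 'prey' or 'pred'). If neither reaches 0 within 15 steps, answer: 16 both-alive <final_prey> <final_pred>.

Answer: 16 both-alive 2 1

Derivation:
Step 1: prey: 24+4-24=4; pred: 20+4-10=14
Step 2: prey: 4+0-2=2; pred: 14+0-7=7
Step 3: prey: 2+0-0=2; pred: 7+0-3=4
Step 4: prey: 2+0-0=2; pred: 4+0-2=2
Step 5: prey: 2+0-0=2; pred: 2+0-1=1
Step 6: prey: 2+0-0=2; pred: 1+0-0=1
Steps 7-15: state stable at prey=2, pred=1 (no change)
No extinction within 15 steps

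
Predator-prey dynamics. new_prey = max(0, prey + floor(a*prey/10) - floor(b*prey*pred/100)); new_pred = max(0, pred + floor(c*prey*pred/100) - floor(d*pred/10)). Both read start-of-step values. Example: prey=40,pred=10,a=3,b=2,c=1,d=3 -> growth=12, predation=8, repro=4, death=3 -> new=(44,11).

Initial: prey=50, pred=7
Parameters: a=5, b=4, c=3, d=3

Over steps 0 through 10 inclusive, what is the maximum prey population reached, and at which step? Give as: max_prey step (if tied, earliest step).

Step 1: prey: 50+25-14=61; pred: 7+10-2=15
Step 2: prey: 61+30-36=55; pred: 15+27-4=38
Step 3: prey: 55+27-83=0; pred: 38+62-11=89
Step 4: prey: 0+0-0=0; pred: 89+0-26=63
Step 5: prey: 0+0-0=0; pred: 63+0-18=45
Step 6: prey: 0+0-0=0; pred: 45+0-13=32
Step 7: prey: 0+0-0=0; pred: 32+0-9=23
Step 8: prey: 0+0-0=0; pred: 23+0-6=17
Step 9: prey: 0+0-0=0; pred: 17+0-5=12
Step 10: prey: 0+0-0=0; pred: 12+0-3=9
Max prey = 61 at step 1

Answer: 61 1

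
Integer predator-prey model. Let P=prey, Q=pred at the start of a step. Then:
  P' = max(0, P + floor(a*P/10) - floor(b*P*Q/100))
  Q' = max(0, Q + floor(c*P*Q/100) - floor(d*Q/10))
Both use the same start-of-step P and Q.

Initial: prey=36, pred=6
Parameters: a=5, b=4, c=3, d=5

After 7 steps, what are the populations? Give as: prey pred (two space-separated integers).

Answer: 0 10

Derivation:
Step 1: prey: 36+18-8=46; pred: 6+6-3=9
Step 2: prey: 46+23-16=53; pred: 9+12-4=17
Step 3: prey: 53+26-36=43; pred: 17+27-8=36
Step 4: prey: 43+21-61=3; pred: 36+46-18=64
Step 5: prey: 3+1-7=0; pred: 64+5-32=37
Step 6: prey: 0+0-0=0; pred: 37+0-18=19
Step 7: prey: 0+0-0=0; pred: 19+0-9=10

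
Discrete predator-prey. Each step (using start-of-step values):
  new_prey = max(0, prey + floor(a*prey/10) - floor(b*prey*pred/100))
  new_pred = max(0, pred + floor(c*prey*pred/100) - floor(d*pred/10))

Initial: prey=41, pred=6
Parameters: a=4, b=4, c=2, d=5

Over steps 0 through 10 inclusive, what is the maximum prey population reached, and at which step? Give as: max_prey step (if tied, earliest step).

Step 1: prey: 41+16-9=48; pred: 6+4-3=7
Step 2: prey: 48+19-13=54; pred: 7+6-3=10
Step 3: prey: 54+21-21=54; pred: 10+10-5=15
Step 4: prey: 54+21-32=43; pred: 15+16-7=24
Step 5: prey: 43+17-41=19; pred: 24+20-12=32
Step 6: prey: 19+7-24=2; pred: 32+12-16=28
Step 7: prey: 2+0-2=0; pred: 28+1-14=15
Step 8: prey: 0+0-0=0; pred: 15+0-7=8
Step 9: prey: 0+0-0=0; pred: 8+0-4=4
Step 10: prey: 0+0-0=0; pred: 4+0-2=2
Max prey = 54 at step 2

Answer: 54 2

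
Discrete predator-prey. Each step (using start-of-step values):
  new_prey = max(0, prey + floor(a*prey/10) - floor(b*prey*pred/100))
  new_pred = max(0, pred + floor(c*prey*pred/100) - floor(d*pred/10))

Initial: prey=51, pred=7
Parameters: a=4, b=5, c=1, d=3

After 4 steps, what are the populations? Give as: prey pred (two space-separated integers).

Step 1: prey: 51+20-17=54; pred: 7+3-2=8
Step 2: prey: 54+21-21=54; pred: 8+4-2=10
Step 3: prey: 54+21-27=48; pred: 10+5-3=12
Step 4: prey: 48+19-28=39; pred: 12+5-3=14

Answer: 39 14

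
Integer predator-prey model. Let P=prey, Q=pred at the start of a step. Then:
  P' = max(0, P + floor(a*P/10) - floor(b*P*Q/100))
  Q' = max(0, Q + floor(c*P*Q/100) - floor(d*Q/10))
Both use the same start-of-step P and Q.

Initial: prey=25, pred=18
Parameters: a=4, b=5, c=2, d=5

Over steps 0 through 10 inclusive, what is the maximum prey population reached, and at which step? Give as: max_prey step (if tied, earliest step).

Step 1: prey: 25+10-22=13; pred: 18+9-9=18
Step 2: prey: 13+5-11=7; pred: 18+4-9=13
Step 3: prey: 7+2-4=5; pred: 13+1-6=8
Step 4: prey: 5+2-2=5; pred: 8+0-4=4
Step 5: prey: 5+2-1=6; pred: 4+0-2=2
Step 6: prey: 6+2-0=8; pred: 2+0-1=1
Step 7: prey: 8+3-0=11; pred: 1+0-0=1
Step 8: prey: 11+4-0=15; pred: 1+0-0=1
Step 9: prey: 15+6-0=21; pred: 1+0-0=1
Step 10: prey: 21+8-1=28; pred: 1+0-0=1
Max prey = 28 at step 10

Answer: 28 10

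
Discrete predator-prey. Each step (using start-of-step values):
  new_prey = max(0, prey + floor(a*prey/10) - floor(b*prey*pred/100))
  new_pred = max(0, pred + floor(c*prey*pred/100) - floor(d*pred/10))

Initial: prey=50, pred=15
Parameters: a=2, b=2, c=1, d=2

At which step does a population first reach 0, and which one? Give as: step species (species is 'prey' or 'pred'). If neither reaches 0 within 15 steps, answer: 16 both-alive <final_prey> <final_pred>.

Answer: 16 both-alive 3 6

Derivation:
Step 1: prey: 50+10-15=45; pred: 15+7-3=19
Step 2: prey: 45+9-17=37; pred: 19+8-3=24
Step 3: prey: 37+7-17=27; pred: 24+8-4=28
Step 4: prey: 27+5-15=17; pred: 28+7-5=30
Step 5: prey: 17+3-10=10; pred: 30+5-6=29
Step 6: prey: 10+2-5=7; pred: 29+2-5=26
Step 7: prey: 7+1-3=5; pred: 26+1-5=22
Step 8: prey: 5+1-2=4; pred: 22+1-4=19
Step 9: prey: 4+0-1=3; pred: 19+0-3=16
Step 10: prey: 3+0-0=3; pred: 16+0-3=13
Step 11: prey: 3+0-0=3; pred: 13+0-2=11
Step 12: prey: 3+0-0=3; pred: 11+0-2=9
Step 13: prey: 3+0-0=3; pred: 9+0-1=8
Step 14: prey: 3+0-0=3; pred: 8+0-1=7
Step 15: prey: 3+0-0=3; pred: 7+0-1=6
No extinction within 15 steps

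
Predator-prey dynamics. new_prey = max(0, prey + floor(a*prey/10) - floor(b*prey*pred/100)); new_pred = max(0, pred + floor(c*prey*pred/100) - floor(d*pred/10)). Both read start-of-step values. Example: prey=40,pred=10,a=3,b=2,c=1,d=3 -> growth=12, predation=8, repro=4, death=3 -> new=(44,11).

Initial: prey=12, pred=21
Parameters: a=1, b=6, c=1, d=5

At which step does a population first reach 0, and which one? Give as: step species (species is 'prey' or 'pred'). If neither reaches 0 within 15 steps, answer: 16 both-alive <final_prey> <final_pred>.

Step 1: prey: 12+1-15=0; pred: 21+2-10=13
First extinction: prey at step 1

Answer: 1 prey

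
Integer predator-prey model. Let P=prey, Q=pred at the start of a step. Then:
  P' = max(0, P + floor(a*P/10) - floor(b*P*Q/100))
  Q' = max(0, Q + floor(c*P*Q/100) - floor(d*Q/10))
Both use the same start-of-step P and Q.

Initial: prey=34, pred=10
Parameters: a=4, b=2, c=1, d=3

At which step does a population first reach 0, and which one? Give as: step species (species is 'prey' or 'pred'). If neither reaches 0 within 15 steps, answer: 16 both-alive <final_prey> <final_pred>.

Step 1: prey: 34+13-6=41; pred: 10+3-3=10
Step 2: prey: 41+16-8=49; pred: 10+4-3=11
Step 3: prey: 49+19-10=58; pred: 11+5-3=13
Step 4: prey: 58+23-15=66; pred: 13+7-3=17
Step 5: prey: 66+26-22=70; pred: 17+11-5=23
Step 6: prey: 70+28-32=66; pred: 23+16-6=33
Step 7: prey: 66+26-43=49; pred: 33+21-9=45
Step 8: prey: 49+19-44=24; pred: 45+22-13=54
Step 9: prey: 24+9-25=8; pred: 54+12-16=50
Step 10: prey: 8+3-8=3; pred: 50+4-15=39
Step 11: prey: 3+1-2=2; pred: 39+1-11=29
Step 12: prey: 2+0-1=1; pred: 29+0-8=21
Step 13: prey: 1+0-0=1; pred: 21+0-6=15
Step 14: prey: 1+0-0=1; pred: 15+0-4=11
Step 15: prey: 1+0-0=1; pred: 11+0-3=8
No extinction within 15 steps

Answer: 16 both-alive 1 8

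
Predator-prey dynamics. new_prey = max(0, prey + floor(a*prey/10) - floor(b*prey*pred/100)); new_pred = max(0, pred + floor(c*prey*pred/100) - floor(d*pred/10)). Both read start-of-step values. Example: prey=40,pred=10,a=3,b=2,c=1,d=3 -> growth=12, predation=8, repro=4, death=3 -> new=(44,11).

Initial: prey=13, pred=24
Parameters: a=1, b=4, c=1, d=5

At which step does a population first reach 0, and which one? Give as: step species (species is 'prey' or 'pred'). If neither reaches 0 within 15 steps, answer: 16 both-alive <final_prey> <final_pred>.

Step 1: prey: 13+1-12=2; pred: 24+3-12=15
Step 2: prey: 2+0-1=1; pred: 15+0-7=8
Step 3: prey: 1+0-0=1; pred: 8+0-4=4
Step 4: prey: 1+0-0=1; pred: 4+0-2=2
Step 5: prey: 1+0-0=1; pred: 2+0-1=1
Step 6: prey: 1+0-0=1; pred: 1+0-0=1
Steps 7-15: state stable at prey=1, pred=1 (no change)
No extinction within 15 steps

Answer: 16 both-alive 1 1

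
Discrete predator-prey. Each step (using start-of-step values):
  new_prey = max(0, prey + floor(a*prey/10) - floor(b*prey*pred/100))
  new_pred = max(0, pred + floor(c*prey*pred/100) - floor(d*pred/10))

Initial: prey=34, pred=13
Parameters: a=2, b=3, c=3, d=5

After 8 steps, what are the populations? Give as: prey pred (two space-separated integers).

Answer: 2 2

Derivation:
Step 1: prey: 34+6-13=27; pred: 13+13-6=20
Step 2: prey: 27+5-16=16; pred: 20+16-10=26
Step 3: prey: 16+3-12=7; pred: 26+12-13=25
Step 4: prey: 7+1-5=3; pred: 25+5-12=18
Step 5: prey: 3+0-1=2; pred: 18+1-9=10
Step 6: prey: 2+0-0=2; pred: 10+0-5=5
Step 7: prey: 2+0-0=2; pred: 5+0-2=3
Step 8: prey: 2+0-0=2; pred: 3+0-1=2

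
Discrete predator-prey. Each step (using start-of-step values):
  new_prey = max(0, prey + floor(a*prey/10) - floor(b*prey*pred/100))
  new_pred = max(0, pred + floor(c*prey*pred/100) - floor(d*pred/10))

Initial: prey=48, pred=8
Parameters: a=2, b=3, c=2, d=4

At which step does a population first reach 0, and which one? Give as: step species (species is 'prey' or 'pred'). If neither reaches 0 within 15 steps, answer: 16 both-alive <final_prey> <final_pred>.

Step 1: prey: 48+9-11=46; pred: 8+7-3=12
Step 2: prey: 46+9-16=39; pred: 12+11-4=19
Step 3: prey: 39+7-22=24; pred: 19+14-7=26
Step 4: prey: 24+4-18=10; pred: 26+12-10=28
Step 5: prey: 10+2-8=4; pred: 28+5-11=22
Step 6: prey: 4+0-2=2; pred: 22+1-8=15
Step 7: prey: 2+0-0=2; pred: 15+0-6=9
Step 8: prey: 2+0-0=2; pred: 9+0-3=6
Step 9: prey: 2+0-0=2; pred: 6+0-2=4
Step 10: prey: 2+0-0=2; pred: 4+0-1=3
Step 11: prey: 2+0-0=2; pred: 3+0-1=2
Step 12: prey: 2+0-0=2; pred: 2+0-0=2
Steps 13-15: state stable at prey=2, pred=2 (no change)
No extinction within 15 steps

Answer: 16 both-alive 2 2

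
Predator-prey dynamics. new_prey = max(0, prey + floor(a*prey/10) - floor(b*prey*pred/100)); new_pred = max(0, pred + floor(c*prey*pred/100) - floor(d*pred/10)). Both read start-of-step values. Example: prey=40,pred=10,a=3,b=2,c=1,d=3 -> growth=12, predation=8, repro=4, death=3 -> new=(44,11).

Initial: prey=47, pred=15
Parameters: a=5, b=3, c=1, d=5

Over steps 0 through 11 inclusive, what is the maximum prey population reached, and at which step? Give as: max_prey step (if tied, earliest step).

Step 1: prey: 47+23-21=49; pred: 15+7-7=15
Step 2: prey: 49+24-22=51; pred: 15+7-7=15
Step 3: prey: 51+25-22=54; pred: 15+7-7=15
Step 4: prey: 54+27-24=57; pred: 15+8-7=16
Step 5: prey: 57+28-27=58; pred: 16+9-8=17
Step 6: prey: 58+29-29=58; pred: 17+9-8=18
Step 7: prey: 58+29-31=56; pred: 18+10-9=19
Step 8: prey: 56+28-31=53; pred: 19+10-9=20
Step 9: prey: 53+26-31=48; pred: 20+10-10=20
Step 10: prey: 48+24-28=44; pred: 20+9-10=19
Step 11: prey: 44+22-25=41; pred: 19+8-9=18
Max prey = 58 at step 5

Answer: 58 5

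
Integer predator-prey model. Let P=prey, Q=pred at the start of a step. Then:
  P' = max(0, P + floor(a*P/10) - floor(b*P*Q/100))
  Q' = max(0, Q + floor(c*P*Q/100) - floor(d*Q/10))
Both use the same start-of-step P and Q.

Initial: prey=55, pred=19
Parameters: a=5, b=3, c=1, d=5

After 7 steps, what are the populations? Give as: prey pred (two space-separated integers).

Answer: 46 12

Derivation:
Step 1: prey: 55+27-31=51; pred: 19+10-9=20
Step 2: prey: 51+25-30=46; pred: 20+10-10=20
Step 3: prey: 46+23-27=42; pred: 20+9-10=19
Step 4: prey: 42+21-23=40; pred: 19+7-9=17
Step 5: prey: 40+20-20=40; pred: 17+6-8=15
Step 6: prey: 40+20-18=42; pred: 15+6-7=14
Step 7: prey: 42+21-17=46; pred: 14+5-7=12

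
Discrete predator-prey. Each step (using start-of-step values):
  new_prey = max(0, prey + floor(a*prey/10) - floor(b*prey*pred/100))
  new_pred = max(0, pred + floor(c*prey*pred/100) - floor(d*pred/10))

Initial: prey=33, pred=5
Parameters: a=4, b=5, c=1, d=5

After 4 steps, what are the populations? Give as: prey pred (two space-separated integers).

Step 1: prey: 33+13-8=38; pred: 5+1-2=4
Step 2: prey: 38+15-7=46; pred: 4+1-2=3
Step 3: prey: 46+18-6=58; pred: 3+1-1=3
Step 4: prey: 58+23-8=73; pred: 3+1-1=3

Answer: 73 3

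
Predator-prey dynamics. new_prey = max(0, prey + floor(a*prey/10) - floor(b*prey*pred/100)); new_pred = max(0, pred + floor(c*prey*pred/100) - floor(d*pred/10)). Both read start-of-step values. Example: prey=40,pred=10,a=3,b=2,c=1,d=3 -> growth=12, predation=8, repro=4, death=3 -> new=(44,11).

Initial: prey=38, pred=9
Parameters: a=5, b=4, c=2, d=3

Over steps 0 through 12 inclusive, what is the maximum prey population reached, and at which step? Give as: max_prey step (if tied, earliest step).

Step 1: prey: 38+19-13=44; pred: 9+6-2=13
Step 2: prey: 44+22-22=44; pred: 13+11-3=21
Step 3: prey: 44+22-36=30; pred: 21+18-6=33
Step 4: prey: 30+15-39=6; pred: 33+19-9=43
Step 5: prey: 6+3-10=0; pred: 43+5-12=36
Step 6: prey: 0+0-0=0; pred: 36+0-10=26
Step 7: prey: 0+0-0=0; pred: 26+0-7=19
Step 8: prey: 0+0-0=0; pred: 19+0-5=14
Step 9: prey: 0+0-0=0; pred: 14+0-4=10
Step 10: prey: 0+0-0=0; pred: 10+0-3=7
Step 11: prey: 0+0-0=0; pred: 7+0-2=5
Step 12: prey: 0+0-0=0; pred: 5+0-1=4
Max prey = 44 at step 1

Answer: 44 1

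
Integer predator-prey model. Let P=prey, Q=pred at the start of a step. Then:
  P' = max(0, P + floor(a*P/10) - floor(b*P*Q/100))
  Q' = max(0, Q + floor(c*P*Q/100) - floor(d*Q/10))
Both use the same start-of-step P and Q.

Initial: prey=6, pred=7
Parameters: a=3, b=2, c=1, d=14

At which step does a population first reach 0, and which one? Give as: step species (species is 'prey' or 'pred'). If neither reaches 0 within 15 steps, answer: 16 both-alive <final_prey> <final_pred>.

Answer: 1 pred

Derivation:
Step 1: prey: 6+1-0=7; pred: 7+0-9=0
First extinction: pred at step 1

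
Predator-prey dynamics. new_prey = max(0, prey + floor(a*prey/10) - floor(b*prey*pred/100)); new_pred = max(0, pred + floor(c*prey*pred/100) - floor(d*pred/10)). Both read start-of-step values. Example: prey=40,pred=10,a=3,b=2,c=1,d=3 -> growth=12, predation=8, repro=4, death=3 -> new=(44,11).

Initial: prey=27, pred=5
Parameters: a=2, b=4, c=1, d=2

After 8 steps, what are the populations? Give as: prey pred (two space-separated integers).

Answer: 27 5

Derivation:
Step 1: prey: 27+5-5=27; pred: 5+1-1=5
Step 2: prey: 27+5-5=27; pred: 5+1-1=5
Step 3: prey: 27+5-5=27; pred: 5+1-1=5
Step 4: prey: 27+5-5=27; pred: 5+1-1=5
Step 5: prey: 27+5-5=27; pred: 5+1-1=5
Step 6: prey: 27+5-5=27; pred: 5+1-1=5
Step 7: prey: 27+5-5=27; pred: 5+1-1=5
Step 8: prey: 27+5-5=27; pred: 5+1-1=5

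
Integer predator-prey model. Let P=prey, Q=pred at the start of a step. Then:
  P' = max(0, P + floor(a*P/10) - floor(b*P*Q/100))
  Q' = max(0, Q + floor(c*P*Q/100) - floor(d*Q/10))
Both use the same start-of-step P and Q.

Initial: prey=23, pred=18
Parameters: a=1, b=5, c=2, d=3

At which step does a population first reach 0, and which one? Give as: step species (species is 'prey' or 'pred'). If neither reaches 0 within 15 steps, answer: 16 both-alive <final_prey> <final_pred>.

Answer: 2 prey

Derivation:
Step 1: prey: 23+2-20=5; pred: 18+8-5=21
Step 2: prey: 5+0-5=0; pred: 21+2-6=17
First extinction: prey at step 2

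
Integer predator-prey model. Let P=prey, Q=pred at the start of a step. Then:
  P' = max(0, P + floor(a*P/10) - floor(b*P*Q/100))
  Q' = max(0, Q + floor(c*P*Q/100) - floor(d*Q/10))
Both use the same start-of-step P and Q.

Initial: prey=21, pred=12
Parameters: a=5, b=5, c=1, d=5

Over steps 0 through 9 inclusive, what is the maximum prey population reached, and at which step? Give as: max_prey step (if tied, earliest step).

Step 1: prey: 21+10-12=19; pred: 12+2-6=8
Step 2: prey: 19+9-7=21; pred: 8+1-4=5
Step 3: prey: 21+10-5=26; pred: 5+1-2=4
Step 4: prey: 26+13-5=34; pred: 4+1-2=3
Step 5: prey: 34+17-5=46; pred: 3+1-1=3
Step 6: prey: 46+23-6=63; pred: 3+1-1=3
Step 7: prey: 63+31-9=85; pred: 3+1-1=3
Step 8: prey: 85+42-12=115; pred: 3+2-1=4
Step 9: prey: 115+57-23=149; pred: 4+4-2=6
Max prey = 149 at step 9

Answer: 149 9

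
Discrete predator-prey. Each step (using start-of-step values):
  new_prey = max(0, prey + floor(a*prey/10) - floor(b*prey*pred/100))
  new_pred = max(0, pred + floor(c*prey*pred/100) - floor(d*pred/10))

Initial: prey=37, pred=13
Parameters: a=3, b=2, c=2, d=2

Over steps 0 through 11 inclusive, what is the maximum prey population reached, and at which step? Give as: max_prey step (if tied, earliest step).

Answer: 39 1

Derivation:
Step 1: prey: 37+11-9=39; pred: 13+9-2=20
Step 2: prey: 39+11-15=35; pred: 20+15-4=31
Step 3: prey: 35+10-21=24; pred: 31+21-6=46
Step 4: prey: 24+7-22=9; pred: 46+22-9=59
Step 5: prey: 9+2-10=1; pred: 59+10-11=58
Step 6: prey: 1+0-1=0; pred: 58+1-11=48
Step 7: prey: 0+0-0=0; pred: 48+0-9=39
Step 8: prey: 0+0-0=0; pred: 39+0-7=32
Step 9: prey: 0+0-0=0; pred: 32+0-6=26
Step 10: prey: 0+0-0=0; pred: 26+0-5=21
Step 11: prey: 0+0-0=0; pred: 21+0-4=17
Max prey = 39 at step 1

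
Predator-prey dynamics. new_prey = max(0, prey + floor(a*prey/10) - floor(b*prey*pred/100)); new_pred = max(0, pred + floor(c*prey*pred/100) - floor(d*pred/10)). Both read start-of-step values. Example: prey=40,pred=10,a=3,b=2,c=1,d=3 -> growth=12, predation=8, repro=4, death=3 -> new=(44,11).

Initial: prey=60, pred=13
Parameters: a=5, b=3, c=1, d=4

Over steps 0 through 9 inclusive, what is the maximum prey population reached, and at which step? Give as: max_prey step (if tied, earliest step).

Step 1: prey: 60+30-23=67; pred: 13+7-5=15
Step 2: prey: 67+33-30=70; pred: 15+10-6=19
Step 3: prey: 70+35-39=66; pred: 19+13-7=25
Step 4: prey: 66+33-49=50; pred: 25+16-10=31
Step 5: prey: 50+25-46=29; pred: 31+15-12=34
Step 6: prey: 29+14-29=14; pred: 34+9-13=30
Step 7: prey: 14+7-12=9; pred: 30+4-12=22
Step 8: prey: 9+4-5=8; pred: 22+1-8=15
Step 9: prey: 8+4-3=9; pred: 15+1-6=10
Max prey = 70 at step 2

Answer: 70 2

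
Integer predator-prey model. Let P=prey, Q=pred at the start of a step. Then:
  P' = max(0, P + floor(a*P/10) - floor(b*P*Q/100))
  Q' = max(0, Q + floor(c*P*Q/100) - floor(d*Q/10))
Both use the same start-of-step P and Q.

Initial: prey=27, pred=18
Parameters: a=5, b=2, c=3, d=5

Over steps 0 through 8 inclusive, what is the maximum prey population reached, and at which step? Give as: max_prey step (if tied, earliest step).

Step 1: prey: 27+13-9=31; pred: 18+14-9=23
Step 2: prey: 31+15-14=32; pred: 23+21-11=33
Step 3: prey: 32+16-21=27; pred: 33+31-16=48
Step 4: prey: 27+13-25=15; pred: 48+38-24=62
Step 5: prey: 15+7-18=4; pred: 62+27-31=58
Step 6: prey: 4+2-4=2; pred: 58+6-29=35
Step 7: prey: 2+1-1=2; pred: 35+2-17=20
Step 8: prey: 2+1-0=3; pred: 20+1-10=11
Max prey = 32 at step 2

Answer: 32 2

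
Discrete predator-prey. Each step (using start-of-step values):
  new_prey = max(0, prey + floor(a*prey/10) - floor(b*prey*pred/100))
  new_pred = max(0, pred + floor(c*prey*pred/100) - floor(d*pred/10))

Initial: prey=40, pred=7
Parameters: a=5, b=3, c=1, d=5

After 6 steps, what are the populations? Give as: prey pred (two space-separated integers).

Answer: 143 30

Derivation:
Step 1: prey: 40+20-8=52; pred: 7+2-3=6
Step 2: prey: 52+26-9=69; pred: 6+3-3=6
Step 3: prey: 69+34-12=91; pred: 6+4-3=7
Step 4: prey: 91+45-19=117; pred: 7+6-3=10
Step 5: prey: 117+58-35=140; pred: 10+11-5=16
Step 6: prey: 140+70-67=143; pred: 16+22-8=30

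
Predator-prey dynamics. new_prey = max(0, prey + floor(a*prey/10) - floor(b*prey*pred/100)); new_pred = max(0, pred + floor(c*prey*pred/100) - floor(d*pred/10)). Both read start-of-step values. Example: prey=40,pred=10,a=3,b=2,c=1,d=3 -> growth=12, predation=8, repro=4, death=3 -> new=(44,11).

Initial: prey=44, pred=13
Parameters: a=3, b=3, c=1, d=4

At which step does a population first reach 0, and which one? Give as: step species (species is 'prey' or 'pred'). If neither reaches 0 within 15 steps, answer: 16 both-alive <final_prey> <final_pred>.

Step 1: prey: 44+13-17=40; pred: 13+5-5=13
Step 2: prey: 40+12-15=37; pred: 13+5-5=13
Step 3: prey: 37+11-14=34; pred: 13+4-5=12
Step 4: prey: 34+10-12=32; pred: 12+4-4=12
Step 5: prey: 32+9-11=30; pred: 12+3-4=11
Step 6: prey: 30+9-9=30; pred: 11+3-4=10
Step 7: prey: 30+9-9=30; pred: 10+3-4=9
Step 8: prey: 30+9-8=31; pred: 9+2-3=8
Step 9: prey: 31+9-7=33; pred: 8+2-3=7
Step 10: prey: 33+9-6=36; pred: 7+2-2=7
Step 11: prey: 36+10-7=39; pred: 7+2-2=7
Step 12: prey: 39+11-8=42; pred: 7+2-2=7
Step 13: prey: 42+12-8=46; pred: 7+2-2=7
Step 14: prey: 46+13-9=50; pred: 7+3-2=8
Step 15: prey: 50+15-12=53; pred: 8+4-3=9
No extinction within 15 steps

Answer: 16 both-alive 53 9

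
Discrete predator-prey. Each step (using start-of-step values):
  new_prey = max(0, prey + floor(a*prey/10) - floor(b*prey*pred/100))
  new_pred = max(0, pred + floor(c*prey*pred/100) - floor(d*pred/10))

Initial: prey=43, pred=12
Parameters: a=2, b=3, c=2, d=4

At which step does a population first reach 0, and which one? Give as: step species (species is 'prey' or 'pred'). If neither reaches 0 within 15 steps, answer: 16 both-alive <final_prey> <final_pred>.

Answer: 16 both-alive 2 2

Derivation:
Step 1: prey: 43+8-15=36; pred: 12+10-4=18
Step 2: prey: 36+7-19=24; pred: 18+12-7=23
Step 3: prey: 24+4-16=12; pred: 23+11-9=25
Step 4: prey: 12+2-9=5; pred: 25+6-10=21
Step 5: prey: 5+1-3=3; pred: 21+2-8=15
Step 6: prey: 3+0-1=2; pred: 15+0-6=9
Step 7: prey: 2+0-0=2; pred: 9+0-3=6
Step 8: prey: 2+0-0=2; pred: 6+0-2=4
Step 9: prey: 2+0-0=2; pred: 4+0-1=3
Step 10: prey: 2+0-0=2; pred: 3+0-1=2
Step 11: prey: 2+0-0=2; pred: 2+0-0=2
Steps 12-15: state stable at prey=2, pred=2 (no change)
No extinction within 15 steps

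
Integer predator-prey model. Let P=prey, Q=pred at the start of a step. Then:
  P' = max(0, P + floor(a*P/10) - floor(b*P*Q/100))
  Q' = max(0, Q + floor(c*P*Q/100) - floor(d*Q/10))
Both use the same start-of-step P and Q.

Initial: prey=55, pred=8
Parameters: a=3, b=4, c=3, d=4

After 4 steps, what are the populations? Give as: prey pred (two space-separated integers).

Answer: 0 38

Derivation:
Step 1: prey: 55+16-17=54; pred: 8+13-3=18
Step 2: prey: 54+16-38=32; pred: 18+29-7=40
Step 3: prey: 32+9-51=0; pred: 40+38-16=62
Step 4: prey: 0+0-0=0; pred: 62+0-24=38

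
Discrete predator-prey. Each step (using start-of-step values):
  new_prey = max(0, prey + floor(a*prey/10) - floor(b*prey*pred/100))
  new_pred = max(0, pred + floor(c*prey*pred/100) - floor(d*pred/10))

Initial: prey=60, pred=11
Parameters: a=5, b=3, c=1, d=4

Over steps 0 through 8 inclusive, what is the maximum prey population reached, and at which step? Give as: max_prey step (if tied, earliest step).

Answer: 79 2

Derivation:
Step 1: prey: 60+30-19=71; pred: 11+6-4=13
Step 2: prey: 71+35-27=79; pred: 13+9-5=17
Step 3: prey: 79+39-40=78; pred: 17+13-6=24
Step 4: prey: 78+39-56=61; pred: 24+18-9=33
Step 5: prey: 61+30-60=31; pred: 33+20-13=40
Step 6: prey: 31+15-37=9; pred: 40+12-16=36
Step 7: prey: 9+4-9=4; pred: 36+3-14=25
Step 8: prey: 4+2-3=3; pred: 25+1-10=16
Max prey = 79 at step 2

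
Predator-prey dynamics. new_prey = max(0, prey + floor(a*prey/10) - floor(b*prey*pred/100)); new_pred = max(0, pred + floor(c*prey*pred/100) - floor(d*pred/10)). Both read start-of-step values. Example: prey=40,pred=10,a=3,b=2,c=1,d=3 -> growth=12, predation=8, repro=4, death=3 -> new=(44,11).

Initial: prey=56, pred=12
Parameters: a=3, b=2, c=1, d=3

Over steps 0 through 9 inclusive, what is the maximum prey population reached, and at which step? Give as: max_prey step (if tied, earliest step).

Step 1: prey: 56+16-13=59; pred: 12+6-3=15
Step 2: prey: 59+17-17=59; pred: 15+8-4=19
Step 3: prey: 59+17-22=54; pred: 19+11-5=25
Step 4: prey: 54+16-27=43; pred: 25+13-7=31
Step 5: prey: 43+12-26=29; pred: 31+13-9=35
Step 6: prey: 29+8-20=17; pred: 35+10-10=35
Step 7: prey: 17+5-11=11; pred: 35+5-10=30
Step 8: prey: 11+3-6=8; pred: 30+3-9=24
Step 9: prey: 8+2-3=7; pred: 24+1-7=18
Max prey = 59 at step 1

Answer: 59 1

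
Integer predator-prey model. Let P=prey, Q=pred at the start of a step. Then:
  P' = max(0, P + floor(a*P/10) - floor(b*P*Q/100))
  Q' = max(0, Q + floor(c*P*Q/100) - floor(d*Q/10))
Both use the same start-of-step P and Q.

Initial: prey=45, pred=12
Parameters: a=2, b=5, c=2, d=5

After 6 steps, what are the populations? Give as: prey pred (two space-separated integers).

Step 1: prey: 45+9-27=27; pred: 12+10-6=16
Step 2: prey: 27+5-21=11; pred: 16+8-8=16
Step 3: prey: 11+2-8=5; pred: 16+3-8=11
Step 4: prey: 5+1-2=4; pred: 11+1-5=7
Step 5: prey: 4+0-1=3; pred: 7+0-3=4
Step 6: prey: 3+0-0=3; pred: 4+0-2=2

Answer: 3 2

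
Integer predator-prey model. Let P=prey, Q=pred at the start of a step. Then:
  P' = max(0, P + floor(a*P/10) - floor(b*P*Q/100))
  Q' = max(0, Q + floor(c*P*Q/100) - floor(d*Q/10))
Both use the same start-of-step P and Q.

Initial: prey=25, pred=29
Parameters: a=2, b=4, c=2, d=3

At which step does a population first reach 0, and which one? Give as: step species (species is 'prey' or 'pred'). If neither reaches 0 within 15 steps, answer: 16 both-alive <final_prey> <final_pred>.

Step 1: prey: 25+5-29=1; pred: 29+14-8=35
Step 2: prey: 1+0-1=0; pred: 35+0-10=25
First extinction: prey at step 2

Answer: 2 prey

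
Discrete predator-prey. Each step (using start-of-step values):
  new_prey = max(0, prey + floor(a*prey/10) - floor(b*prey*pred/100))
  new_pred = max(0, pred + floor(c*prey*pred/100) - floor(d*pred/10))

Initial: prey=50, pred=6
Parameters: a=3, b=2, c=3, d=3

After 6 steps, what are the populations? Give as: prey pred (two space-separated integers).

Answer: 0 77

Derivation:
Step 1: prey: 50+15-6=59; pred: 6+9-1=14
Step 2: prey: 59+17-16=60; pred: 14+24-4=34
Step 3: prey: 60+18-40=38; pred: 34+61-10=85
Step 4: prey: 38+11-64=0; pred: 85+96-25=156
Step 5: prey: 0+0-0=0; pred: 156+0-46=110
Step 6: prey: 0+0-0=0; pred: 110+0-33=77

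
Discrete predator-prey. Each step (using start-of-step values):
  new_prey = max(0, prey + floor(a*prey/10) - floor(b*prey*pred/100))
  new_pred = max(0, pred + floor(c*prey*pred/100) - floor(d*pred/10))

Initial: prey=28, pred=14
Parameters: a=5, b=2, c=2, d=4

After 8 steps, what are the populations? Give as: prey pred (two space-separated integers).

Answer: 0 31

Derivation:
Step 1: prey: 28+14-7=35; pred: 14+7-5=16
Step 2: prey: 35+17-11=41; pred: 16+11-6=21
Step 3: prey: 41+20-17=44; pred: 21+17-8=30
Step 4: prey: 44+22-26=40; pred: 30+26-12=44
Step 5: prey: 40+20-35=25; pred: 44+35-17=62
Step 6: prey: 25+12-31=6; pred: 62+31-24=69
Step 7: prey: 6+3-8=1; pred: 69+8-27=50
Step 8: prey: 1+0-1=0; pred: 50+1-20=31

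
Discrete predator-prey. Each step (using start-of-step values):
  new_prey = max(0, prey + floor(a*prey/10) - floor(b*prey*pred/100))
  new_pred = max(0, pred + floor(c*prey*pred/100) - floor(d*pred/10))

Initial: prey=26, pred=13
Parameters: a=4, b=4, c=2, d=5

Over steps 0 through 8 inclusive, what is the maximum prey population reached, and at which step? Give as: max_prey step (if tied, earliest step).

Step 1: prey: 26+10-13=23; pred: 13+6-6=13
Step 2: prey: 23+9-11=21; pred: 13+5-6=12
Step 3: prey: 21+8-10=19; pred: 12+5-6=11
Step 4: prey: 19+7-8=18; pred: 11+4-5=10
Step 5: prey: 18+7-7=18; pred: 10+3-5=8
Step 6: prey: 18+7-5=20; pred: 8+2-4=6
Step 7: prey: 20+8-4=24; pred: 6+2-3=5
Step 8: prey: 24+9-4=29; pred: 5+2-2=5
Max prey = 29 at step 8

Answer: 29 8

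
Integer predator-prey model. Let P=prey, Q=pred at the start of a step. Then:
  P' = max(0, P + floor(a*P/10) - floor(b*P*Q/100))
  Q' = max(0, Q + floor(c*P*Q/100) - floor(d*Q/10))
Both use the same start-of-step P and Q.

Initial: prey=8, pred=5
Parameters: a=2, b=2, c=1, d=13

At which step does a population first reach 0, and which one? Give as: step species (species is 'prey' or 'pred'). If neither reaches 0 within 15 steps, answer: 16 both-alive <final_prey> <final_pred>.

Step 1: prey: 8+1-0=9; pred: 5+0-6=0
First extinction: pred at step 1

Answer: 1 pred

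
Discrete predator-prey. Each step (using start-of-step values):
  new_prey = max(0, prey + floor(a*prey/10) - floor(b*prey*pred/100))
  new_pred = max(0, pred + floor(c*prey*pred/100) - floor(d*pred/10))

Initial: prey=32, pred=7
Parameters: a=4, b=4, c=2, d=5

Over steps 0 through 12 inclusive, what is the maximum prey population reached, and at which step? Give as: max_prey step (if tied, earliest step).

Step 1: prey: 32+12-8=36; pred: 7+4-3=8
Step 2: prey: 36+14-11=39; pred: 8+5-4=9
Step 3: prey: 39+15-14=40; pred: 9+7-4=12
Step 4: prey: 40+16-19=37; pred: 12+9-6=15
Step 5: prey: 37+14-22=29; pred: 15+11-7=19
Step 6: prey: 29+11-22=18; pred: 19+11-9=21
Step 7: prey: 18+7-15=10; pred: 21+7-10=18
Step 8: prey: 10+4-7=7; pred: 18+3-9=12
Step 9: prey: 7+2-3=6; pred: 12+1-6=7
Step 10: prey: 6+2-1=7; pred: 7+0-3=4
Step 11: prey: 7+2-1=8; pred: 4+0-2=2
Step 12: prey: 8+3-0=11; pred: 2+0-1=1
Max prey = 40 at step 3

Answer: 40 3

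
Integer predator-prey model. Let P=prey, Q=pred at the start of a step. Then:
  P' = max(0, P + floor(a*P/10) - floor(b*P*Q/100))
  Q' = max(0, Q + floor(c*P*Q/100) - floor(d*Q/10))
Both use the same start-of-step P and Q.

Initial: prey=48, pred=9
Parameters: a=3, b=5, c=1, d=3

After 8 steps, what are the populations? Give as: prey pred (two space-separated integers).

Answer: 11 4

Derivation:
Step 1: prey: 48+14-21=41; pred: 9+4-2=11
Step 2: prey: 41+12-22=31; pred: 11+4-3=12
Step 3: prey: 31+9-18=22; pred: 12+3-3=12
Step 4: prey: 22+6-13=15; pred: 12+2-3=11
Step 5: prey: 15+4-8=11; pred: 11+1-3=9
Step 6: prey: 11+3-4=10; pred: 9+0-2=7
Step 7: prey: 10+3-3=10; pred: 7+0-2=5
Step 8: prey: 10+3-2=11; pred: 5+0-1=4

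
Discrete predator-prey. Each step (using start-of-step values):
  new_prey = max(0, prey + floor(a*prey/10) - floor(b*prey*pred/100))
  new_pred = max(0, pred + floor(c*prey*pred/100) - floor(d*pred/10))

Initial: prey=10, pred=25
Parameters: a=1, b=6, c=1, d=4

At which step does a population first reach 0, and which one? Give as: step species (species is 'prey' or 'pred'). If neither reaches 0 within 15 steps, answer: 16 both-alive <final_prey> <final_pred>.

Step 1: prey: 10+1-15=0; pred: 25+2-10=17
First extinction: prey at step 1

Answer: 1 prey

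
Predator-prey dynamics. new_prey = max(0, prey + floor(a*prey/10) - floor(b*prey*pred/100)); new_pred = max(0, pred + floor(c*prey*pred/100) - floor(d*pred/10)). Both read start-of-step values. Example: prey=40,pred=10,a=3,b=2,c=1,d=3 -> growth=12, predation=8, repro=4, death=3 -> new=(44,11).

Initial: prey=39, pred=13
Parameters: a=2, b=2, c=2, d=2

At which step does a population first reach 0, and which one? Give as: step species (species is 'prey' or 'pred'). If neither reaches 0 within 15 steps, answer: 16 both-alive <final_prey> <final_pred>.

Step 1: prey: 39+7-10=36; pred: 13+10-2=21
Step 2: prey: 36+7-15=28; pred: 21+15-4=32
Step 3: prey: 28+5-17=16; pred: 32+17-6=43
Step 4: prey: 16+3-13=6; pred: 43+13-8=48
Step 5: prey: 6+1-5=2; pred: 48+5-9=44
Step 6: prey: 2+0-1=1; pred: 44+1-8=37
Step 7: prey: 1+0-0=1; pred: 37+0-7=30
Step 8: prey: 1+0-0=1; pred: 30+0-6=24
Step 9: prey: 1+0-0=1; pred: 24+0-4=20
Step 10: prey: 1+0-0=1; pred: 20+0-4=16
Step 11: prey: 1+0-0=1; pred: 16+0-3=13
Step 12: prey: 1+0-0=1; pred: 13+0-2=11
Step 13: prey: 1+0-0=1; pred: 11+0-2=9
Step 14: prey: 1+0-0=1; pred: 9+0-1=8
Step 15: prey: 1+0-0=1; pred: 8+0-1=7
No extinction within 15 steps

Answer: 16 both-alive 1 7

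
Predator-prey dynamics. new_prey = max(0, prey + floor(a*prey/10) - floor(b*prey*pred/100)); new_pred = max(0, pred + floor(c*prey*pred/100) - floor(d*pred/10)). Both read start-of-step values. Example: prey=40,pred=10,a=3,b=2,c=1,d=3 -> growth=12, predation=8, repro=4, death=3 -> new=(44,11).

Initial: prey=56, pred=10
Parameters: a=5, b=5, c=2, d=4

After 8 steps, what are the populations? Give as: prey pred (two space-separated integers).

Step 1: prey: 56+28-28=56; pred: 10+11-4=17
Step 2: prey: 56+28-47=37; pred: 17+19-6=30
Step 3: prey: 37+18-55=0; pred: 30+22-12=40
Step 4: prey: 0+0-0=0; pred: 40+0-16=24
Step 5: prey: 0+0-0=0; pred: 24+0-9=15
Step 6: prey: 0+0-0=0; pred: 15+0-6=9
Step 7: prey: 0+0-0=0; pred: 9+0-3=6
Step 8: prey: 0+0-0=0; pred: 6+0-2=4

Answer: 0 4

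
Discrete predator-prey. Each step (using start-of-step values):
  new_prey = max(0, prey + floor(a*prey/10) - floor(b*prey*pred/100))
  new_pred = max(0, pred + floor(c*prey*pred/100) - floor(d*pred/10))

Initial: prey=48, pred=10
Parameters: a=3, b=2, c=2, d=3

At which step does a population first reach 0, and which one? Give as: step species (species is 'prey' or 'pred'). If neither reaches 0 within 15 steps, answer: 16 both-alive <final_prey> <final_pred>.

Answer: 5 prey

Derivation:
Step 1: prey: 48+14-9=53; pred: 10+9-3=16
Step 2: prey: 53+15-16=52; pred: 16+16-4=28
Step 3: prey: 52+15-29=38; pred: 28+29-8=49
Step 4: prey: 38+11-37=12; pred: 49+37-14=72
Step 5: prey: 12+3-17=0; pred: 72+17-21=68
First extinction: prey at step 5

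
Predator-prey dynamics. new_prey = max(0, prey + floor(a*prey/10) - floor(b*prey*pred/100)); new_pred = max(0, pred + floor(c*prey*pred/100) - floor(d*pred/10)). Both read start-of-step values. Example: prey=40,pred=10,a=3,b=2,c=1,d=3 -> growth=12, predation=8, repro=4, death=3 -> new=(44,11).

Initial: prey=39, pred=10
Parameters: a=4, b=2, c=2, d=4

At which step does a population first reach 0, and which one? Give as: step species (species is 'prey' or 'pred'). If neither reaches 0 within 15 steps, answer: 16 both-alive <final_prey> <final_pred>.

Answer: 6 prey

Derivation:
Step 1: prey: 39+15-7=47; pred: 10+7-4=13
Step 2: prey: 47+18-12=53; pred: 13+12-5=20
Step 3: prey: 53+21-21=53; pred: 20+21-8=33
Step 4: prey: 53+21-34=40; pred: 33+34-13=54
Step 5: prey: 40+16-43=13; pred: 54+43-21=76
Step 6: prey: 13+5-19=0; pred: 76+19-30=65
First extinction: prey at step 6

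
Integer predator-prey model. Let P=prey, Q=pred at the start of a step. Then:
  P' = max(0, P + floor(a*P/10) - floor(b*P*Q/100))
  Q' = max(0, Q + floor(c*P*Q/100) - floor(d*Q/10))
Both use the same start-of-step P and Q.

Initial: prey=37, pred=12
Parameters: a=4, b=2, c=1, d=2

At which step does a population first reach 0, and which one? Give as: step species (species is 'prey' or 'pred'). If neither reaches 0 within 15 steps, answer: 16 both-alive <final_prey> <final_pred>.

Step 1: prey: 37+14-8=43; pred: 12+4-2=14
Step 2: prey: 43+17-12=48; pred: 14+6-2=18
Step 3: prey: 48+19-17=50; pred: 18+8-3=23
Step 4: prey: 50+20-23=47; pred: 23+11-4=30
Step 5: prey: 47+18-28=37; pred: 30+14-6=38
Step 6: prey: 37+14-28=23; pred: 38+14-7=45
Step 7: prey: 23+9-20=12; pred: 45+10-9=46
Step 8: prey: 12+4-11=5; pred: 46+5-9=42
Step 9: prey: 5+2-4=3; pred: 42+2-8=36
Step 10: prey: 3+1-2=2; pred: 36+1-7=30
Step 11: prey: 2+0-1=1; pred: 30+0-6=24
Step 12: prey: 1+0-0=1; pred: 24+0-4=20
Step 13: prey: 1+0-0=1; pred: 20+0-4=16
Step 14: prey: 1+0-0=1; pred: 16+0-3=13
Step 15: prey: 1+0-0=1; pred: 13+0-2=11
No extinction within 15 steps

Answer: 16 both-alive 1 11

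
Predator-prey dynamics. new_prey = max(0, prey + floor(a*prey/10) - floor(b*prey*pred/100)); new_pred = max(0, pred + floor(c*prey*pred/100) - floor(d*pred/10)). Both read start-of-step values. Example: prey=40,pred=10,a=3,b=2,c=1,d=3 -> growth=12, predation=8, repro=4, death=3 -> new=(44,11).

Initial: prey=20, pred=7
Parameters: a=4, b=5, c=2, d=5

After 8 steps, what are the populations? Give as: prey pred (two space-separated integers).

Answer: 40 12

Derivation:
Step 1: prey: 20+8-7=21; pred: 7+2-3=6
Step 2: prey: 21+8-6=23; pred: 6+2-3=5
Step 3: prey: 23+9-5=27; pred: 5+2-2=5
Step 4: prey: 27+10-6=31; pred: 5+2-2=5
Step 5: prey: 31+12-7=36; pred: 5+3-2=6
Step 6: prey: 36+14-10=40; pred: 6+4-3=7
Step 7: prey: 40+16-14=42; pred: 7+5-3=9
Step 8: prey: 42+16-18=40; pred: 9+7-4=12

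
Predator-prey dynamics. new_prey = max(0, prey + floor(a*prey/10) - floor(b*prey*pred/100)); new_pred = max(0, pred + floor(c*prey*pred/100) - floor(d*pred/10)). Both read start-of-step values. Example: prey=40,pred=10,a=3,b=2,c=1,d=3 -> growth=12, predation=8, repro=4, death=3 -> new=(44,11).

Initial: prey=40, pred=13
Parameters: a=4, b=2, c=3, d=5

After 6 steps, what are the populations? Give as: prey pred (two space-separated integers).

Step 1: prey: 40+16-10=46; pred: 13+15-6=22
Step 2: prey: 46+18-20=44; pred: 22+30-11=41
Step 3: prey: 44+17-36=25; pred: 41+54-20=75
Step 4: prey: 25+10-37=0; pred: 75+56-37=94
Step 5: prey: 0+0-0=0; pred: 94+0-47=47
Step 6: prey: 0+0-0=0; pred: 47+0-23=24

Answer: 0 24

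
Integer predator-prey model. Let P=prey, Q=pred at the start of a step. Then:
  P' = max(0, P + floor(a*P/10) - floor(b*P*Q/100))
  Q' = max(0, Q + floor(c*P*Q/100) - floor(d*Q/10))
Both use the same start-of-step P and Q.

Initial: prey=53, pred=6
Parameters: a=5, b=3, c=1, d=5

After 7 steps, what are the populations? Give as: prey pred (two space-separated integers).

Answer: 0 78

Derivation:
Step 1: prey: 53+26-9=70; pred: 6+3-3=6
Step 2: prey: 70+35-12=93; pred: 6+4-3=7
Step 3: prey: 93+46-19=120; pred: 7+6-3=10
Step 4: prey: 120+60-36=144; pred: 10+12-5=17
Step 5: prey: 144+72-73=143; pred: 17+24-8=33
Step 6: prey: 143+71-141=73; pred: 33+47-16=64
Step 7: prey: 73+36-140=0; pred: 64+46-32=78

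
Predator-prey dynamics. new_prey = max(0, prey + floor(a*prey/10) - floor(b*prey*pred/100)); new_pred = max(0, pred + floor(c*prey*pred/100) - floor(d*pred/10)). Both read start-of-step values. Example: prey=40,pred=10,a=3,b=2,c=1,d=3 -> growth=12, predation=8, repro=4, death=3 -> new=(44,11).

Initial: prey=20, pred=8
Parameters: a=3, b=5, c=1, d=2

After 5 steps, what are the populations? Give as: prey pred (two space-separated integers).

Step 1: prey: 20+6-8=18; pred: 8+1-1=8
Step 2: prey: 18+5-7=16; pred: 8+1-1=8
Step 3: prey: 16+4-6=14; pred: 8+1-1=8
Step 4: prey: 14+4-5=13; pred: 8+1-1=8
Step 5: prey: 13+3-5=11; pred: 8+1-1=8

Answer: 11 8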